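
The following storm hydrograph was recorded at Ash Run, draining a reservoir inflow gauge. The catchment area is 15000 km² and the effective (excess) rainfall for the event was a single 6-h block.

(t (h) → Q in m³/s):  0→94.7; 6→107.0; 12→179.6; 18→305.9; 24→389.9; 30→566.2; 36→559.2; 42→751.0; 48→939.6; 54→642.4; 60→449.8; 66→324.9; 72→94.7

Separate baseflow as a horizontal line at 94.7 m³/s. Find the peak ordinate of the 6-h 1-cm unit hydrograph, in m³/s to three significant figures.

U_p ≈ 1410 m³/s

Direct runoff: 0.0, 12.3, 84.9, 211.2, 295.2, 471.5, 464.5, 656.3, 844.9, 547.7, 355.1, 230.2, 0.0 m³/s; ΣQ_DR = 4174 m³/s, peak = 844.9 m³/s.
Runoff depth d = ΣQ_DR·Δt / A = 4174 × 21600 / (15000 km²) = 6.010 mm.
The 1-cm UH is the DRH scaled by (10 mm)/d, so U_p = 844.9 × 10/6.010 = 1410 m³/s.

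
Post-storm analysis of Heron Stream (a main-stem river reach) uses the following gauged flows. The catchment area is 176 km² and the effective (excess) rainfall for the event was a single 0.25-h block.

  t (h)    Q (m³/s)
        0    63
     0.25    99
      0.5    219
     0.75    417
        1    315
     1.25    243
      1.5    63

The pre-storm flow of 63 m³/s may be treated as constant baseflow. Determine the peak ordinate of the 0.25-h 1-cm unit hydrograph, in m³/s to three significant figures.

U_p ≈ 708 m³/s

Direct runoff: 0.0, 36.0, 156.0, 354.0, 252.0, 180.0, 0.0 m³/s; ΣQ_DR = 978.0 m³/s, peak = 354.0 m³/s.
Runoff depth d = ΣQ_DR·Δt / A = 978.0 × 900 / (176 km²) = 5.001 mm.
The 1-cm UH is the DRH scaled by (10 mm)/d, so U_p = 354.0 × 10/5.001 = 708 m³/s.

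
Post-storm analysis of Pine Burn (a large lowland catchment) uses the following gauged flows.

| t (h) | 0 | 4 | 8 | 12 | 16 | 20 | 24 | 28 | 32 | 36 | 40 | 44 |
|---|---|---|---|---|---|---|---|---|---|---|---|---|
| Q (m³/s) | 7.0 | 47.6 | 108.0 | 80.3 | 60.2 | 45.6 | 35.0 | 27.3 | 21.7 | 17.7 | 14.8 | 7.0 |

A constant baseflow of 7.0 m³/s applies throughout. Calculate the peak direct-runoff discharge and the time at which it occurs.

Subtracting baseflow gives direct-runoff ordinates: 0.0, 40.6, 101.0, 73.3, 53.2, 38.6, 28.0, 20.3, 14.7, 10.7, 7.8, 0.0 m³/s.
The maximum is 101.0 m³/s, occurring at the reading for t = 8 h.

Q_p = 101.0 m³/s at t = 8 h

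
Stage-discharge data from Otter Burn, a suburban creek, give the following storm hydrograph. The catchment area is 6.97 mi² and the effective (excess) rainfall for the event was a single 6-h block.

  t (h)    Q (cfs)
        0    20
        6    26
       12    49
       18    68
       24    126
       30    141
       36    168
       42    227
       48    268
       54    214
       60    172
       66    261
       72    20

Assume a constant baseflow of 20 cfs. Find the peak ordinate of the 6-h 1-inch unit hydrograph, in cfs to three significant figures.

U_p ≈ 124 cfs

Direct runoff: 0.0, 6.0, 29.0, 48.0, 106.0, 121.0, 148.0, 207.0, 248.0, 194.0, 152.0, 241.0, 0.0 cfs; ΣQ_DR = 1500 cfs, peak = 248.0 cfs.
Runoff depth d = ΣQ_DR·Δt / A = 1500 × 21600 / (6.97 mi²) = 2.001 in.
The 1-inch UH is the DRH scaled by (1 in)/d, so U_p = 248.0 × 1/2.001 = 124 cfs.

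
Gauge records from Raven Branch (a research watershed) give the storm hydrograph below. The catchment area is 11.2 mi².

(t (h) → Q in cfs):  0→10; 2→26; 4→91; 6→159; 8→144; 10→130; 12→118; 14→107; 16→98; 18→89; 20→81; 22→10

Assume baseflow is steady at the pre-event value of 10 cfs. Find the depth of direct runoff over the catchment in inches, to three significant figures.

Direct runoff: 0.0, 16.0, 81.0, 149.0, 134.0, 120.0, 108.0, 97.0, 88.0, 79.0, 71.0, 0.0 cfs; ΣQ_DR = 943.0 cfs.
V = ΣQ_DR · Δt = 943.0 × 7200 s = 6.790 × 10^6 ft³.
Over A = 11.2 mi², depth = V / A = 0.261 in.

d ≈ 0.261 in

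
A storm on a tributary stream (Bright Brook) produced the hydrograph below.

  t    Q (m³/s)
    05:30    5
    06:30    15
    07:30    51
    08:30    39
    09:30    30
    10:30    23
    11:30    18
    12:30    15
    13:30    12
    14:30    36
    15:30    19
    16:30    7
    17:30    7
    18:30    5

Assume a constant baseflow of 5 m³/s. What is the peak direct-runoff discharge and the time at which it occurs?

Q_p = 46.0 m³/s at t = 07:30

Subtracting baseflow gives direct-runoff ordinates: 0.0, 10.0, 46.0, 34.0, 25.0, 18.0, 13.0, 10.0, 7.0, 31.0, 14.0, 2.0, 2.0, 0.0 m³/s.
The maximum is 46.0 m³/s, occurring at the reading for t = 07:30.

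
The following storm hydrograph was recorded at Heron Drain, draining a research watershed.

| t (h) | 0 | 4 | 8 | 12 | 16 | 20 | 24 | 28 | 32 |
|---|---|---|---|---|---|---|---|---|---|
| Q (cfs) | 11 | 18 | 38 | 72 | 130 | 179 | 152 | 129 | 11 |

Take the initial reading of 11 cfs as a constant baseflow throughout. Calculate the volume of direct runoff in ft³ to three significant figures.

V ≈ 9.23 × 10^6 ft³

Direct-runoff ordinates (Q − Q_b): 0.0, 7.0, 27.0, 61.0, 119.0, 168.0, 141.0, 118.0, 0.0 cfs.
ΣQ_DR = 641.0 cfs.
With Δt = 4 h = 14400 s, V = ΣQ_DR · Δt = 641.0 × 14400 = 9.23 × 10^6 ft³.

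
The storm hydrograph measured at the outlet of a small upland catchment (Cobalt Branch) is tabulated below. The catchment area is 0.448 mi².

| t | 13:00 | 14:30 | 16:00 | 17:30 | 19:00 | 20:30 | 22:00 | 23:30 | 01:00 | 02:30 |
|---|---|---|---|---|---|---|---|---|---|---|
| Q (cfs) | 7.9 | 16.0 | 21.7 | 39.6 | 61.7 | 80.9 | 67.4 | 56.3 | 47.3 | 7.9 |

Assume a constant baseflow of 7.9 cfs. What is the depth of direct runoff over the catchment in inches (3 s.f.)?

d ≈ 1.70 in

Direct runoff: 0.0, 8.1, 13.8, 31.7, 53.8, 73.0, 59.5, 48.4, 39.4, 0.0 cfs; ΣQ_DR = 327.7 cfs.
V = ΣQ_DR · Δt = 327.7 × 5400 s = 1.770 × 10^6 ft³.
Over A = 0.448 mi², depth = V / A = 1.70 in.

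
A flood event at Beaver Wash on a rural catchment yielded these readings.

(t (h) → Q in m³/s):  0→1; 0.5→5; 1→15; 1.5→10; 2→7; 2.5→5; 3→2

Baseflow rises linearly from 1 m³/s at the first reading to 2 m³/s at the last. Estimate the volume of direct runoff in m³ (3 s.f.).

V ≈ 62100 m³

Direct-runoff ordinates (Q − Q_b): 0.00, 3.83, 13.67, 8.50, 5.33, 3.17, 0.00 m³/s.
ΣQ_DR = 34.50 m³/s.
With Δt = 0.5 h = 1800 s, V = ΣQ_DR · Δt = 34.50 × 1800 = 62100 m³.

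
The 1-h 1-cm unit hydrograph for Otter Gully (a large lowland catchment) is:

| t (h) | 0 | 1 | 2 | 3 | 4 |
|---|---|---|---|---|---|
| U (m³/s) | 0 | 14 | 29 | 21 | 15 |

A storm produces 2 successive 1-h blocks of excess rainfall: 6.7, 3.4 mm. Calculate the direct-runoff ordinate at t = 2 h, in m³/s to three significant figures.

Q ≈ 24.2 m³/s

By discrete convolution, Q_j = Σ (P_i / 10 mm) · U_{j−i}.
At t = 2 h (j=2): Q = (6.7/10)·29 + (3.4/10)·14 = 24.2 m³/s.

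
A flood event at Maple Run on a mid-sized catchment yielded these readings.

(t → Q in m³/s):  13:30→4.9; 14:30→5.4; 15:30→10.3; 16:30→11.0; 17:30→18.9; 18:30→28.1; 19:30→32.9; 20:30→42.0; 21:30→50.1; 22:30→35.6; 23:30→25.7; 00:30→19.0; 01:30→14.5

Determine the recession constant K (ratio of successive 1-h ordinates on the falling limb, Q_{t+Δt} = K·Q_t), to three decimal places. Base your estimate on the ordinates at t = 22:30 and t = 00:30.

K ≈ 0.731

Using the recession-limb readings at t = 22:30 and t = 00:30: Q falls from 35.6 to 19.0 m³/s over 2 intervals.
K = (Q₂/Q₁)^(1/2) = (19.0/35.6)^(1/2) = 0.731.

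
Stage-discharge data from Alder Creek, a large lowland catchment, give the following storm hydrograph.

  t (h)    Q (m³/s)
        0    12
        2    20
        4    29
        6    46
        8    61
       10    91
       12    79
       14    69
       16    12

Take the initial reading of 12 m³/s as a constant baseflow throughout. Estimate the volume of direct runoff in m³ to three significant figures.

V ≈ 2.24 × 10^6 m³

Direct-runoff ordinates (Q − Q_b): 0.0, 8.0, 17.0, 34.0, 49.0, 79.0, 67.0, 57.0, 0.0 m³/s.
ΣQ_DR = 311.0 m³/s.
With Δt = 2 h = 7200 s, V = ΣQ_DR · Δt = 311.0 × 7200 = 2.24 × 10^6 m³.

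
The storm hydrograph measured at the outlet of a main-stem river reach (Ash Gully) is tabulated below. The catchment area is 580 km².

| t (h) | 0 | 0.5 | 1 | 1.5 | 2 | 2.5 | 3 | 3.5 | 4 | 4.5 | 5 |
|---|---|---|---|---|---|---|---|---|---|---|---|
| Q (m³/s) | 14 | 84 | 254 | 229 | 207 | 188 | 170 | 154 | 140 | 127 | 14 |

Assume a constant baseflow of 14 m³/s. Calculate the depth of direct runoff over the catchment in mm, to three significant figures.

Direct runoff: 0.0, 70.0, 240.0, 215.0, 193.0, 174.0, 156.0, 140.0, 126.0, 113.0, 0.0 m³/s; ΣQ_DR = 1427 m³/s.
V = ΣQ_DR · Δt = 1427 × 1800 s = 2.569 × 10^6 m³.
Over A = 580 km², depth = V / A = 4.43 mm.

d ≈ 4.43 mm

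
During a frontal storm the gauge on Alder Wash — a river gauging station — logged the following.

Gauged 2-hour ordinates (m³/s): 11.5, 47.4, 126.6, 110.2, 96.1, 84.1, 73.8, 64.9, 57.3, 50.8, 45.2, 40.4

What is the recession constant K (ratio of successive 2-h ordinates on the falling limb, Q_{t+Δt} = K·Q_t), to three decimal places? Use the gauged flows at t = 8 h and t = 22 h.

K ≈ 0.884

Using the recession-limb readings at t = 8 h and t = 22 h: Q falls from 96.1 to 40.4 m³/s over 7 intervals.
K = (Q₂/Q₁)^(1/7) = (40.4/96.1)^(1/7) = 0.884.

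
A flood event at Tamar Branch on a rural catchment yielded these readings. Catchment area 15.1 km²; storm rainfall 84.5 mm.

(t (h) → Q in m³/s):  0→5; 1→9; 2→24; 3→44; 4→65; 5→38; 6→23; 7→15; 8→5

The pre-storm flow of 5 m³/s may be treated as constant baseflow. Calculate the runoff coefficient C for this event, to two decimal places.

C ≈ 0.52

ΣQ_DR = 183.0 m³/s; V = ΣQ_DR·Δt = 6.588 × 10^5 m³.
Runoff depth d = V / A = 43.63 mm.
C = d / P = 43.63 / 84.5 = 0.52.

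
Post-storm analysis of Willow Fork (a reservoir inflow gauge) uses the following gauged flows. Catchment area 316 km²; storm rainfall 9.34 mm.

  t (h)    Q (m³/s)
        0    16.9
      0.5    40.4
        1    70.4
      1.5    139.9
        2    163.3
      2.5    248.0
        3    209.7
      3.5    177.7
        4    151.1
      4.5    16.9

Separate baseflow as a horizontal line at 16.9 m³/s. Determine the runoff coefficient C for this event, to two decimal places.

C ≈ 0.65

ΣQ_DR = 1065 m³/s; V = ΣQ_DR·Δt = 1.918 × 10^6 m³.
Runoff depth d = V / A = 6.068 mm.
C = d / P = 6.068 / 9.34 = 0.65.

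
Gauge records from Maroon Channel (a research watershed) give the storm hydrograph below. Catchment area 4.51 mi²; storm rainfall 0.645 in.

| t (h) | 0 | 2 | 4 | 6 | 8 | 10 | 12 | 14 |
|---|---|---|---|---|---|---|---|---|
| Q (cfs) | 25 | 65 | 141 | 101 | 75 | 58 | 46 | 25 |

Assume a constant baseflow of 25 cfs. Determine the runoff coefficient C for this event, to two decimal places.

ΣQ_DR = 336.0 cfs; V = ΣQ_DR·Δt = 2.419 × 10^6 ft³.
Runoff depth d = V / A = 0.2309 in.
C = d / P = 0.2309 / 0.645 = 0.36.

C ≈ 0.36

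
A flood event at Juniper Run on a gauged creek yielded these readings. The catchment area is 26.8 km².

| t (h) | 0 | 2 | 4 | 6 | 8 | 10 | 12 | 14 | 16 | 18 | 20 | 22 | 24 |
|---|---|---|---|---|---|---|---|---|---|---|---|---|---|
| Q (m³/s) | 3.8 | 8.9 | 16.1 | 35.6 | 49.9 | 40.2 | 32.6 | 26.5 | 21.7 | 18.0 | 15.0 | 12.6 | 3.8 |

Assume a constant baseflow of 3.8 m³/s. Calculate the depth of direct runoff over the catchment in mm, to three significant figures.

d ≈ 63.2 mm

Direct runoff: 0.0, 5.1, 12.3, 31.8, 46.1, 36.4, 28.8, 22.7, 17.9, 14.2, 11.2, 8.8, 0.0 m³/s; ΣQ_DR = 235.3 m³/s.
V = ΣQ_DR · Δt = 235.3 × 7200 s = 1.694 × 10^6 m³.
Over A = 26.8 km², depth = V / A = 63.2 mm.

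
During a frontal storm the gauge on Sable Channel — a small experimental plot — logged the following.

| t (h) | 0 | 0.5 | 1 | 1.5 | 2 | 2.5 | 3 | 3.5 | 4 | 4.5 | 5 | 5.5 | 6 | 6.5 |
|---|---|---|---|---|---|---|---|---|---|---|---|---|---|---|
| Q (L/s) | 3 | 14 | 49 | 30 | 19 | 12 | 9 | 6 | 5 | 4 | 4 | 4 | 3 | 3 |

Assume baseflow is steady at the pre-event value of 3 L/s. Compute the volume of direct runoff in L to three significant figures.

Direct-runoff ordinates (Q − Q_b): 0.0, 11.0, 46.0, 27.0, 16.0, 9.0, 6.0, 3.0, 2.0, 1.0, 1.0, 1.0, 0.0, 0.0 L/s.
ΣQ_DR = 123.0 L/s.
With Δt = 0.5 h = 1800 s, V = ΣQ_DR · Δt = 123.0 × 1800 = 2.21 × 10^5 L.

V ≈ 2.21 × 10^5 L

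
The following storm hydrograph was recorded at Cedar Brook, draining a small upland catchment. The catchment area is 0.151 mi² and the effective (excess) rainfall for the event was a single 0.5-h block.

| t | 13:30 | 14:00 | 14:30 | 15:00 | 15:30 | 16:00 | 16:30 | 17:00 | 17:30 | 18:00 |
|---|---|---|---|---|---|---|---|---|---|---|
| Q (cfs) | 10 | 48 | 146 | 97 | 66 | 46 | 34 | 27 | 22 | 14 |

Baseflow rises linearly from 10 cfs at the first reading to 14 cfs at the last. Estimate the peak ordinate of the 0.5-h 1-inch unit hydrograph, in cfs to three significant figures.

U_p ≈ 67.5 cfs

Direct runoff: 0.00, 37.56, 135.11, 85.67, 54.22, 33.78, 21.33, 13.89, 8.44, 0.00 cfs; ΣQ_DR = 390.0 cfs, peak = 135.11 cfs.
Runoff depth d = ΣQ_DR·Δt / A = 390.0 × 1800 / (0.151 mi²) = 2.001 in.
The 1-inch UH is the DRH scaled by (1 in)/d, so U_p = 135.11 × 1/2.001 = 67.5 cfs.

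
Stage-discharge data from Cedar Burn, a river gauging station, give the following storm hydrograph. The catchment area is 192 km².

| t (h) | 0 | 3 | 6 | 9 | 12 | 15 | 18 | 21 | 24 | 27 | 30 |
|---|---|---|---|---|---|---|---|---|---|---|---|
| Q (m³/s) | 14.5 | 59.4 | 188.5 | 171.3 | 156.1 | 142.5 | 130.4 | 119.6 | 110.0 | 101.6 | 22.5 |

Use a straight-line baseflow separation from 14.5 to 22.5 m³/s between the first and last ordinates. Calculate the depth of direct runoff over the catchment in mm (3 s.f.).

Direct runoff: 0.00, 44.10, 172.40, 154.40, 138.40, 124.00, 111.10, 99.50, 89.10, 79.90, 0.00 m³/s; ΣQ_DR = 1013 m³/s.
V = ΣQ_DR · Δt = 1013 × 10800 s = 1.094 × 10^7 m³.
Over A = 192 km², depth = V / A = 57.0 mm.

d ≈ 57.0 mm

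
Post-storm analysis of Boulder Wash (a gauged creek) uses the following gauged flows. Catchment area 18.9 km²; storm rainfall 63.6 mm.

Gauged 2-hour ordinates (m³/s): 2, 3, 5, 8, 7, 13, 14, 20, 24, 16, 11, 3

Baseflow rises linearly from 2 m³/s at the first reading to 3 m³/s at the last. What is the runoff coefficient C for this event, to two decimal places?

C ≈ 0.58

ΣQ_DR = 96.00 m³/s; V = ΣQ_DR·Δt = 6.912 × 10^5 m³.
Runoff depth d = V / A = 36.57 mm.
C = d / P = 36.57 / 63.6 = 0.58.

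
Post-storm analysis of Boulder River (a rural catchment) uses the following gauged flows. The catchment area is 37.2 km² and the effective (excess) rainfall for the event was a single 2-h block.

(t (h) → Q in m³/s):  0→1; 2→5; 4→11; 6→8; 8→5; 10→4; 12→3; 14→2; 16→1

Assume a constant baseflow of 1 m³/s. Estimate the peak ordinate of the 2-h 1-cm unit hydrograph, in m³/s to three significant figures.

Direct runoff: 0.0, 4.0, 10.0, 7.0, 4.0, 3.0, 2.0, 1.0, 0.0 m³/s; ΣQ_DR = 31.00 m³/s, peak = 10.0 m³/s.
Runoff depth d = ΣQ_DR·Δt / A = 31.00 × 7200 / (37.2 km²) = 6.000 mm.
The 1-cm UH is the DRH scaled by (10 mm)/d, so U_p = 10.0 × 10/6.000 = 16.7 m³/s.

U_p ≈ 16.7 m³/s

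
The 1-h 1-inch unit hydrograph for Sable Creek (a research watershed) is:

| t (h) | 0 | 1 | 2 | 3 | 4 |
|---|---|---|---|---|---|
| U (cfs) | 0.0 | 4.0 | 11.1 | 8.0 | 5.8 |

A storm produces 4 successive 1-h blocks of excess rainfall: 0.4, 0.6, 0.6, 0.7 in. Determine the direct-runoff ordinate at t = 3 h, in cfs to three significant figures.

Q ≈ 12.3 cfs

By discrete convolution, Q_j = Σ (P_i / 1 in) · U_{j−i}.
At t = 3 h (j=3): Q = (0.4/1)·8.0 + (0.6/1)·11.1 + (0.6/1)·4.0 + (0.7/1)·0.0 = 12.3 cfs.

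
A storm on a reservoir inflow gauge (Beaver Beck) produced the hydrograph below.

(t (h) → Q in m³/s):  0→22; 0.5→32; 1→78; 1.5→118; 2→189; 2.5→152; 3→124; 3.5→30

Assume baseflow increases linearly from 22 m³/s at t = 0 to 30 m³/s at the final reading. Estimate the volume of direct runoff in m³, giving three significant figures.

V ≈ 9.67 × 10^5 m³

Direct-runoff ordinates (Q − Q_b): 0.00, 8.86, 53.71, 92.57, 162.43, 124.29, 95.14, 0.00 m³/s.
ΣQ_DR = 537.0 m³/s.
With Δt = 0.5 h = 1800 s, V = ΣQ_DR · Δt = 537.0 × 1800 = 9.67 × 10^5 m³.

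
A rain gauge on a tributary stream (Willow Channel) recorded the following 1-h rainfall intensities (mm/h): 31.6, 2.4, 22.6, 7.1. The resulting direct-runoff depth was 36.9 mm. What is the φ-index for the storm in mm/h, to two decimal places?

φ ≈ 8.65 mm/h

Only the 2 blocks with intensity above φ contribute runoff: 31.6, 22.6 mm/h.
Σ(I−φ)·Δt = d  ⇒  (31.6+22.6 − 2φ)·1 = 36.9
φ = (54.20 − 36.9/1) / 2 = 8.65 mm/h.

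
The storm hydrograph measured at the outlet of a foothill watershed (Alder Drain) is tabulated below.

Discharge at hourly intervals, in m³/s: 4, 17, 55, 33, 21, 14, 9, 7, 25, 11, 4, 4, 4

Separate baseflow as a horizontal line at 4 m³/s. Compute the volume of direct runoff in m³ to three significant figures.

Direct-runoff ordinates (Q − Q_b): 0.0, 13.0, 51.0, 29.0, 17.0, 10.0, 5.0, 3.0, 21.0, 7.0, 0.0, 0.0, 0.0 m³/s.
ΣQ_DR = 156.0 m³/s.
With Δt = 1 h = 3600 s, V = ΣQ_DR · Δt = 156.0 × 3600 = 5.62 × 10^5 m³.

V ≈ 5.62 × 10^5 m³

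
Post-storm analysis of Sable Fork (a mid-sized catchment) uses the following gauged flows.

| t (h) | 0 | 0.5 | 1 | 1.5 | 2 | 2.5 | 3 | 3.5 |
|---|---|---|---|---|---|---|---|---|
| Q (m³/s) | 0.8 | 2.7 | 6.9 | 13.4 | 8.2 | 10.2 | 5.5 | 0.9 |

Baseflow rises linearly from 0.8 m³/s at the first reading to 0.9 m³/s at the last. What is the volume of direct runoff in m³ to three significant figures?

Direct-runoff ordinates (Q − Q_b): 0.00, 1.89, 6.07, 12.56, 7.34, 9.33, 4.61, 0.00 m³/s.
ΣQ_DR = 41.80 m³/s.
With Δt = 0.5 h = 1800 s, V = ΣQ_DR · Δt = 41.80 × 1800 = 75200 m³.

V ≈ 75200 m³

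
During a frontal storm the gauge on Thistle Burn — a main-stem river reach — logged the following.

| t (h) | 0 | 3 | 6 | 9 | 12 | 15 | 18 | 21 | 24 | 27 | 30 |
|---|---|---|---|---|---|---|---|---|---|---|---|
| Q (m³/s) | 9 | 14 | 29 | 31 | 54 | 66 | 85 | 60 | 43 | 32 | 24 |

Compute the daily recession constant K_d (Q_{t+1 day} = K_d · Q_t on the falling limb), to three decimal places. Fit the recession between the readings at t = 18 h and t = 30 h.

Between t = 18 h and t = 30 h the flow falls from 85 to 24 m³/s over 4×3 h = 12 h.
Per-interval ratio K = (24/85)^(1/4) = 0.7290; K_d = K^(24/3) = 0.080.

K_d ≈ 0.080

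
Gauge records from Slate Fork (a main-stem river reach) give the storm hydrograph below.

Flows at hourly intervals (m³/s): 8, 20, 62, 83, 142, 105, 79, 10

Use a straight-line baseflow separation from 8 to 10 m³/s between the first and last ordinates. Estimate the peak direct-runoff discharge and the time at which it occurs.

Q_p = 132.86 m³/s at t = 4 h

Subtracting baseflow gives direct-runoff ordinates: 0.00, 11.71, 53.43, 74.14, 132.86, 95.57, 69.29, 0.00 m³/s.
The maximum is 132.86 m³/s, occurring at the reading for t = 4 h.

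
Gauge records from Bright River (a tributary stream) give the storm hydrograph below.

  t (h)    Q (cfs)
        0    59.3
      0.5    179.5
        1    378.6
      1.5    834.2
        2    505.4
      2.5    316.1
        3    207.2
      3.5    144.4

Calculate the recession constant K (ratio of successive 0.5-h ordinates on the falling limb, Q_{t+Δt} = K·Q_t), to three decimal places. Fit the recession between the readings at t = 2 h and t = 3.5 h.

K ≈ 0.659

Using the recession-limb readings at t = 2 h and t = 3.5 h: Q falls from 505.4 to 144.4 cfs over 3 intervals.
K = (Q₂/Q₁)^(1/3) = (144.4/505.4)^(1/3) = 0.659.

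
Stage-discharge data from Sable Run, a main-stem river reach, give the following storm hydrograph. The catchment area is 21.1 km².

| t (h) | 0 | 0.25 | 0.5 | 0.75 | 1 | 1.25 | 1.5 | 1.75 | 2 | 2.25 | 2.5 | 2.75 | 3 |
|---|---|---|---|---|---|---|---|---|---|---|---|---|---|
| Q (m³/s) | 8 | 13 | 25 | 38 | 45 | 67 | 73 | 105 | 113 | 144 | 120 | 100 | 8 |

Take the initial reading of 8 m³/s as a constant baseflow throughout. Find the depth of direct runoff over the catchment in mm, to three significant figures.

d ≈ 32.2 mm

Direct runoff: 0.0, 5.0, 17.0, 30.0, 37.0, 59.0, 65.0, 97.0, 105.0, 136.0, 112.0, 92.0, 0.0 m³/s; ΣQ_DR = 755.0 m³/s.
V = ΣQ_DR · Δt = 755.0 × 900 s = 6.795 × 10^5 m³.
Over A = 21.1 km², depth = V / A = 32.2 mm.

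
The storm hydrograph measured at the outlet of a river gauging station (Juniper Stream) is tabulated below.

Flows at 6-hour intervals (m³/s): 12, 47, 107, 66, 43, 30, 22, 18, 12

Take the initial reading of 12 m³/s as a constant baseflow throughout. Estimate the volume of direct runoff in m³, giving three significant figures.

Direct-runoff ordinates (Q − Q_b): 0.0, 35.0, 95.0, 54.0, 31.0, 18.0, 10.0, 6.0, 0.0 m³/s.
ΣQ_DR = 249.0 m³/s.
With Δt = 6 h = 21600 s, V = ΣQ_DR · Δt = 249.0 × 21600 = 5.38 × 10^6 m³.

V ≈ 5.38 × 10^6 m³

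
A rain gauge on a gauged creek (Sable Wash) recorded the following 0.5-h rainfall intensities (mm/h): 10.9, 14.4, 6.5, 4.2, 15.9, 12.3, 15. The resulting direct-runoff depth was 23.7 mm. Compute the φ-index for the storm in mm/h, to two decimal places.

Only the 6 blocks with intensity above φ contribute runoff: 10.9, 14.4, 6.5, 15.9, 12.3, 15 mm/h.
Σ(I−φ)·Δt = d  ⇒  (10.9+14.4+6.5+15.9+12.3+15 − 6φ)·0.5 = 23.7
φ = (75.00 − 23.7/0.5) / 6 = 4.60 mm/h.

φ ≈ 4.60 mm/h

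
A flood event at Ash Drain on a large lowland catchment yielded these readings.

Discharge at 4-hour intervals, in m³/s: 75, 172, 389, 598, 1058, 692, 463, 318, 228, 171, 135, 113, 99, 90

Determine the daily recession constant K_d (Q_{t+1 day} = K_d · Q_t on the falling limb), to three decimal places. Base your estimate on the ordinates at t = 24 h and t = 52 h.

K_d ≈ 0.246

Between t = 24 h and t = 52 h the flow falls from 463 to 90 m³/s over 7×4 h = 28 h.
Per-interval ratio K = (90/463)^(1/7) = 0.7914; K_d = K^(24/4) = 0.246.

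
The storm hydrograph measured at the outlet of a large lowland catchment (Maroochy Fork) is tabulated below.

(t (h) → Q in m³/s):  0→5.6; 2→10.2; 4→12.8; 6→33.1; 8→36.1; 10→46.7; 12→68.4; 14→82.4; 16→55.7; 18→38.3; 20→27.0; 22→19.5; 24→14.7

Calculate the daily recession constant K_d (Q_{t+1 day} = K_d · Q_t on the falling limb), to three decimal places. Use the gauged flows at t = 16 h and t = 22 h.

K_d ≈ 0.015

Between t = 16 h and t = 22 h the flow falls from 55.7 to 19.5 m³/s over 3×2 h = 6 h.
Per-interval ratio K = (19.5/55.7)^(1/3) = 0.7048; K_d = K^(24/2) = 0.015.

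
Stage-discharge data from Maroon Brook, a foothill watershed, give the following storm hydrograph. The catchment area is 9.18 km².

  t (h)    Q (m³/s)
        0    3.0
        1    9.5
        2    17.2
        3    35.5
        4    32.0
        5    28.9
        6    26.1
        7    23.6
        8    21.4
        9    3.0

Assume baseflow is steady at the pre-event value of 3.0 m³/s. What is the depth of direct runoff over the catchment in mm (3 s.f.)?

d ≈ 66.7 mm

Direct runoff: 0.0, 6.5, 14.2, 32.5, 29.0, 25.9, 23.1, 20.6, 18.4, 0.0 m³/s; ΣQ_DR = 170.2 m³/s.
V = ΣQ_DR · Δt = 170.2 × 3600 s = 6.127 × 10^5 m³.
Over A = 9.18 km², depth = V / A = 66.7 mm.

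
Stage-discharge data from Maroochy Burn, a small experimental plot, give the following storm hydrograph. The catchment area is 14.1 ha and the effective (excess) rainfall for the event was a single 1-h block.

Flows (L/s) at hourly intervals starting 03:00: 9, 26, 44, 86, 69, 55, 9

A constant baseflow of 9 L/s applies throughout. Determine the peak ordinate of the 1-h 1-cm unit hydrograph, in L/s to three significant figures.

Direct runoff: 0.0, 17.0, 35.0, 77.0, 60.0, 46.0, 0.0 L/s; ΣQ_DR = 235.0 L/s, peak = 77.0 L/s.
Runoff depth d = ΣQ_DR·Δt / A = 235.0 × 3600 / (14.1 ha) = 6.000 mm.
The 1-cm UH is the DRH scaled by (10 mm)/d, so U_p = 77.0 × 10/6.000 = 128 L/s.

U_p ≈ 128 L/s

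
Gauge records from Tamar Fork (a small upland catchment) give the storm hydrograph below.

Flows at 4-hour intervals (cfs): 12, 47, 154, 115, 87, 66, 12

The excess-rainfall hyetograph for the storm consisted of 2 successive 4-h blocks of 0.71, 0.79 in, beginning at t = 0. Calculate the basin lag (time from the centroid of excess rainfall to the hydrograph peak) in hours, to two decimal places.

Centroid of excess rainfall: t_c = Σ P_i·t̄_i / ΣP_i = 4.1067 h (block centres at 2, 6 h).
Hydrograph peak occurs at t = 8 h, so basin lag t_L = 8 − 4.1067 = 3.89 h.

t_L ≈ 3.89 h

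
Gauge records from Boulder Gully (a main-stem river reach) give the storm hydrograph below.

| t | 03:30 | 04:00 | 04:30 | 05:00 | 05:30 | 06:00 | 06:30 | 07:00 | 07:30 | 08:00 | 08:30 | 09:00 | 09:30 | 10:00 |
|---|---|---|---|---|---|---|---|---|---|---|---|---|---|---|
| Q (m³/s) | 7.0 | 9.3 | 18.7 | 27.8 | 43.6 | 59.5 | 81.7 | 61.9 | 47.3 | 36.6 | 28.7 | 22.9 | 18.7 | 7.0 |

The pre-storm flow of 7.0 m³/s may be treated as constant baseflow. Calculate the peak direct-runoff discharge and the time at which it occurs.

Q_p = 74.7 m³/s at t = 06:30

Subtracting baseflow gives direct-runoff ordinates: 0.0, 2.3, 11.7, 20.8, 36.6, 52.5, 74.7, 54.9, 40.3, 29.6, 21.7, 15.9, 11.7, 0.0 m³/s.
The maximum is 74.7 m³/s, occurring at the reading for t = 06:30.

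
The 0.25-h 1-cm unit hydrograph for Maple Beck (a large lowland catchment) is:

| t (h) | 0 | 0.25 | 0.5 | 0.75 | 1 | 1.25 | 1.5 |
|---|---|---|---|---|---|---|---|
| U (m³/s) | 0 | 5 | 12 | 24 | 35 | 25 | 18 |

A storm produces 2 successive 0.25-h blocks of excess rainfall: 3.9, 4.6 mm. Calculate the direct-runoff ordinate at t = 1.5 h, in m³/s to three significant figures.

By discrete convolution, Q_j = Σ (P_i / 10 mm) · U_{j−i}.
At t = 1.5 h (j=6): Q = (3.9/10)·18 + (4.6/10)·25 = 18.5 m³/s.

Q ≈ 18.5 m³/s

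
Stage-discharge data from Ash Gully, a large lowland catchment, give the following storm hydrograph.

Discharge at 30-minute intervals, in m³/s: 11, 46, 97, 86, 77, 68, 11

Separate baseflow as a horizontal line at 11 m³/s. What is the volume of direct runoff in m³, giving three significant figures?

V ≈ 5.74 × 10^5 m³

Direct-runoff ordinates (Q − Q_b): 0.0, 35.0, 86.0, 75.0, 66.0, 57.0, 0.0 m³/s.
ΣQ_DR = 319.0 m³/s.
With Δt = 0.5 h = 1800 s, V = ΣQ_DR · Δt = 319.0 × 1800 = 5.74 × 10^5 m³.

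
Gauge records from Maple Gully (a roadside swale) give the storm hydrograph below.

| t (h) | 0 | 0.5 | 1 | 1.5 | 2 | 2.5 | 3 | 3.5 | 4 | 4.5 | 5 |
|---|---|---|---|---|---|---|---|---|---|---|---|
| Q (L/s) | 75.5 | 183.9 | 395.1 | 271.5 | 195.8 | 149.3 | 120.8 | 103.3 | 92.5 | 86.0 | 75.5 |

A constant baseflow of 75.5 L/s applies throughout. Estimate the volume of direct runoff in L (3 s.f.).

V ≈ 1.65 × 10^6 L

Direct-runoff ordinates (Q − Q_b): 0.0, 108.4, 319.6, 196.0, 120.3, 73.8, 45.3, 27.8, 17.0, 10.5, 0.0 L/s.
ΣQ_DR = 918.7 L/s.
With Δt = 0.5 h = 1800 s, V = ΣQ_DR · Δt = 918.7 × 1800 = 1.65 × 10^6 L.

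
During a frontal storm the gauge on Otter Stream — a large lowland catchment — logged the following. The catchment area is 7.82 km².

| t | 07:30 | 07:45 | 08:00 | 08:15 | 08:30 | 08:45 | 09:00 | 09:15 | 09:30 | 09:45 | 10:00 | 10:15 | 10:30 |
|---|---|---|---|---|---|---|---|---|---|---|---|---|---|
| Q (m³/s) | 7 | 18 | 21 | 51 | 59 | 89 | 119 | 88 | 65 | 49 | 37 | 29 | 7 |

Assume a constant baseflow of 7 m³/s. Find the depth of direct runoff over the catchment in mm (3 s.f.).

d ≈ 63.1 mm

Direct runoff: 0.0, 11.0, 14.0, 44.0, 52.0, 82.0, 112.0, 81.0, 58.0, 42.0, 30.0, 22.0, 0.0 m³/s; ΣQ_DR = 548.0 m³/s.
V = ΣQ_DR · Δt = 548.0 × 900 s = 4.932 × 10^5 m³.
Over A = 7.82 km², depth = V / A = 63.1 mm.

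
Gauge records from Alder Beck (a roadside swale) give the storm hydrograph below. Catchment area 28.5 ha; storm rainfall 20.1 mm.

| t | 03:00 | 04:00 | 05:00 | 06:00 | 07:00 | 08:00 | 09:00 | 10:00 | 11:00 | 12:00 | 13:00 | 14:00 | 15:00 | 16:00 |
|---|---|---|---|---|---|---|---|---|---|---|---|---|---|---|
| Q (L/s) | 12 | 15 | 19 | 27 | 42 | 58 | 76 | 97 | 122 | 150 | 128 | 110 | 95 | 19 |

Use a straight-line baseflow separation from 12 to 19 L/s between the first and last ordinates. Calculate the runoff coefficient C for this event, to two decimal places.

ΣQ_DR = 753.0 L/s; V = ΣQ_DR·Δt = 2.711 × 10^6 L.
Runoff depth d = V / A = 9.512 mm.
C = d / P = 9.512 / 20.1 = 0.47.

C ≈ 0.47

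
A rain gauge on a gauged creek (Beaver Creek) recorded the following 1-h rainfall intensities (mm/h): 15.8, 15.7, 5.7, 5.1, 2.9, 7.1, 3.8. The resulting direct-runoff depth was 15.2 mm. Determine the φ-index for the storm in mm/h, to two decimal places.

φ ≈ 8.15 mm/h

Only the 2 blocks with intensity above φ contribute runoff: 15.8, 15.7 mm/h.
Σ(I−φ)·Δt = d  ⇒  (15.8+15.7 − 2φ)·1 = 15.2
φ = (31.50 − 15.2/1) / 2 = 8.15 mm/h.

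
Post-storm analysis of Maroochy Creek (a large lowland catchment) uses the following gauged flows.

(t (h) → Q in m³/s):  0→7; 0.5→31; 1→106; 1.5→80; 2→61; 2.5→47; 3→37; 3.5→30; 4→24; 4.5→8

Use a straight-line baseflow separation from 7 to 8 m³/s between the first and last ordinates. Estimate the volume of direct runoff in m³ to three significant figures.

V ≈ 6.41 × 10^5 m³

Direct-runoff ordinates (Q − Q_b): 0.00, 23.89, 98.78, 72.67, 53.56, 39.44, 29.33, 22.22, 16.11, 0.00 m³/s.
ΣQ_DR = 356.0 m³/s.
With Δt = 0.5 h = 1800 s, V = ΣQ_DR · Δt = 356.0 × 1800 = 6.41 × 10^5 m³.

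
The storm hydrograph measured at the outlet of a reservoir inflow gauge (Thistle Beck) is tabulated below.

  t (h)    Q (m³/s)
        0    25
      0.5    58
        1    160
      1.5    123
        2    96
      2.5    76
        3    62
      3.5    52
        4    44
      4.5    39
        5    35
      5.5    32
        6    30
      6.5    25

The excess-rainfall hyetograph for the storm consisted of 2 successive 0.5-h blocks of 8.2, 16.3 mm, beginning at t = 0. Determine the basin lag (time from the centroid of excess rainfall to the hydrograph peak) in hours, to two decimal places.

Centroid of excess rainfall: t_c = Σ P_i·t̄_i / ΣP_i = 0.5827 h (block centres at 0.25, 0.75 h).
Hydrograph peak occurs at t = 1 h, so basin lag t_L = 1 − 0.5827 = 0.42 h.

t_L ≈ 0.42 h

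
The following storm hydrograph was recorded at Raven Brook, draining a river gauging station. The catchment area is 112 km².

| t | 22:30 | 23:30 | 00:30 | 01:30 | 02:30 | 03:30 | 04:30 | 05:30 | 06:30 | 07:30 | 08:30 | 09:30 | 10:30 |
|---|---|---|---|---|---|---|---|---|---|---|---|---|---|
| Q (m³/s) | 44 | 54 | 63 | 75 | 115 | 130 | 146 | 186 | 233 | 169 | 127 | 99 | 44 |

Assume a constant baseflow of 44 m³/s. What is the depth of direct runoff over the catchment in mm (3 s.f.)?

Direct runoff: 0.0, 10.0, 19.0, 31.0, 71.0, 86.0, 102.0, 142.0, 189.0, 125.0, 83.0, 55.0, 0.0 m³/s; ΣQ_DR = 913.0 m³/s.
V = ΣQ_DR · Δt = 913.0 × 3600 s = 3.287 × 10^6 m³.
Over A = 112 km², depth = V / A = 29.3 mm.

d ≈ 29.3 mm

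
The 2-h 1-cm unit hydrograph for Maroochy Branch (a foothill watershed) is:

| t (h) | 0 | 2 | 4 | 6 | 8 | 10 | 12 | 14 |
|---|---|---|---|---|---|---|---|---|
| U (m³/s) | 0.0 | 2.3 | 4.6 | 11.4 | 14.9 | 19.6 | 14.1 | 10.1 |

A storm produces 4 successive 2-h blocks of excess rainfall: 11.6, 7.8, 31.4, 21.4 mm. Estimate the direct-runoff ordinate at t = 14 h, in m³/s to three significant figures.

Q ≈ 116 m³/s

By discrete convolution, Q_j = Σ (P_i / 10 mm) · U_{j−i}.
At t = 14 h (j=7): Q = (11.6/10)·10.1 + (7.8/10)·14.1 + (31.4/10)·19.6 + (21.4/10)·14.9 = 116 m³/s.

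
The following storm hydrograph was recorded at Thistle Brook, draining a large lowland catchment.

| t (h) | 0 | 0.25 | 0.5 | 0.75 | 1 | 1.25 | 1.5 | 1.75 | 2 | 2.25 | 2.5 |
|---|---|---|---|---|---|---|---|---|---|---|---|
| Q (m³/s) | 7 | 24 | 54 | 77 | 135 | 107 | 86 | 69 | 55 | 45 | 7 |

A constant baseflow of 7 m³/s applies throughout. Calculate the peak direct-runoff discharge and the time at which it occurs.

Q_p = 128.0 m³/s at t = 1 h

Subtracting baseflow gives direct-runoff ordinates: 0.0, 17.0, 47.0, 70.0, 128.0, 100.0, 79.0, 62.0, 48.0, 38.0, 0.0 m³/s.
The maximum is 128.0 m³/s, occurring at the reading for t = 1 h.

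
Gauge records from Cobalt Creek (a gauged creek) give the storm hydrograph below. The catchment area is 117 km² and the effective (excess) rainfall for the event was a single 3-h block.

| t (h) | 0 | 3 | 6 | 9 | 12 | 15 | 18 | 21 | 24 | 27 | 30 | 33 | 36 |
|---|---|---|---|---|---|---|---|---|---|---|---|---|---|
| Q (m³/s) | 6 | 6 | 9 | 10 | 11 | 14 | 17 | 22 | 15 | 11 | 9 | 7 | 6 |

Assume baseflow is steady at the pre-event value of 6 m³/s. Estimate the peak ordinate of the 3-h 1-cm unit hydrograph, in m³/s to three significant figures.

Direct runoff: 0.0, 0.0, 3.0, 4.0, 5.0, 8.0, 11.0, 16.0, 9.0, 5.0, 3.0, 1.0, 0.0 m³/s; ΣQ_DR = 65.00 m³/s, peak = 16.0 m³/s.
Runoff depth d = ΣQ_DR·Δt / A = 65.00 × 10800 / (117 km²) = 6.000 mm.
The 1-cm UH is the DRH scaled by (10 mm)/d, so U_p = 16.0 × 10/6.000 = 26.7 m³/s.

U_p ≈ 26.7 m³/s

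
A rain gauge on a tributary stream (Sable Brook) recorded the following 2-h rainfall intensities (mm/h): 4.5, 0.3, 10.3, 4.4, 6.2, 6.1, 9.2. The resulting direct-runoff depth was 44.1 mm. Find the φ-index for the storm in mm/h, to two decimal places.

φ ≈ 3.11 mm/h

Only the 6 blocks with intensity above φ contribute runoff: 4.5, 10.3, 4.4, 6.2, 6.1, 9.2 mm/h.
Σ(I−φ)·Δt = d  ⇒  (4.5+10.3+4.4+6.2+6.1+9.2 − 6φ)·2 = 44.1
φ = (40.70 − 44.1/2) / 6 = 3.11 mm/h.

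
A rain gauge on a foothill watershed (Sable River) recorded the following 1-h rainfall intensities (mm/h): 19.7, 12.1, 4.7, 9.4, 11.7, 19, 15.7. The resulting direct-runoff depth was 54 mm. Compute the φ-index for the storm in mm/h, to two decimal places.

Only the 6 blocks with intensity above φ contribute runoff: 19.7, 12.1, 9.4, 11.7, 19, 15.7 mm/h.
Σ(I−φ)·Δt = d  ⇒  (19.7+12.1+9.4+11.7+19+15.7 − 6φ)·1 = 54
φ = (87.60 − 54/1) / 6 = 5.60 mm/h.

φ ≈ 5.60 mm/h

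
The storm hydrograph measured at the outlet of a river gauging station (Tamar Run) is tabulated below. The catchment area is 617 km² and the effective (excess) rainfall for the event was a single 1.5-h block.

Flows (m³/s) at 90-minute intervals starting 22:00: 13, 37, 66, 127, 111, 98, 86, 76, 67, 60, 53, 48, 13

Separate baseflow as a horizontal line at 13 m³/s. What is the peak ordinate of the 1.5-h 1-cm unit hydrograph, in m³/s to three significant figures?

Direct runoff: 0.0, 24.0, 53.0, 114.0, 98.0, 85.0, 73.0, 63.0, 54.0, 47.0, 40.0, 35.0, 0.0 m³/s; ΣQ_DR = 686.0 m³/s, peak = 114.0 m³/s.
Runoff depth d = ΣQ_DR·Δt / A = 686.0 × 5400 / (617 km²) = 6.004 mm.
The 1-cm UH is the DRH scaled by (10 mm)/d, so U_p = 114.0 × 10/6.004 = 190 m³/s.

U_p ≈ 190 m³/s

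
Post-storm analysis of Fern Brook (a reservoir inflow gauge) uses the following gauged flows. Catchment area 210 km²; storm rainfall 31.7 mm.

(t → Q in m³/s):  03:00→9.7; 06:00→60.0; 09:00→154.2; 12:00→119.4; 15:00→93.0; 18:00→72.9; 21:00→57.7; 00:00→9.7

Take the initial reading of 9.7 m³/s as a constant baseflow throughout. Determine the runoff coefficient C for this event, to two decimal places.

C ≈ 0.81

ΣQ_DR = 499.0 m³/s; V = ΣQ_DR·Δt = 5.389 × 10^6 m³.
Runoff depth d = V / A = 25.66 mm.
C = d / P = 25.66 / 31.7 = 0.81.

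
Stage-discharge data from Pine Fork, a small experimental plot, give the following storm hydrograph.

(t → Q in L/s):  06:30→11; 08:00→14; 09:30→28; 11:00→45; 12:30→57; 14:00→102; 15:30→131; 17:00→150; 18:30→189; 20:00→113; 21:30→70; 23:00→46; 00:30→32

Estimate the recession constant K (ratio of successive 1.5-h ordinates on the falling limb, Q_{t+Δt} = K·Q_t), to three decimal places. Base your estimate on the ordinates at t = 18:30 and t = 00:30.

Using the recession-limb readings at t = 18:30 and t = 00:30: Q falls from 189 to 32 L/s over 4 intervals.
K = (Q₂/Q₁)^(1/4) = (32/189)^(1/4) = 0.641.

K ≈ 0.641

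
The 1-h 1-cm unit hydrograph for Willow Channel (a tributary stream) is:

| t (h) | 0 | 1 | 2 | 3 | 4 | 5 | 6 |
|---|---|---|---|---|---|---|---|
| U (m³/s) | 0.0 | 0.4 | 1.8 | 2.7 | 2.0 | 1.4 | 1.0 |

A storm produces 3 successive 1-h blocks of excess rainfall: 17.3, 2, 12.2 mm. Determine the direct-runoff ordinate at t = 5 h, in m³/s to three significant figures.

Q ≈ 6.12 m³/s

By discrete convolution, Q_j = Σ (P_i / 10 mm) · U_{j−i}.
At t = 5 h (j=5): Q = (17.3/10)·1.4 + (2/10)·2.0 + (12.2/10)·2.7 = 6.12 m³/s.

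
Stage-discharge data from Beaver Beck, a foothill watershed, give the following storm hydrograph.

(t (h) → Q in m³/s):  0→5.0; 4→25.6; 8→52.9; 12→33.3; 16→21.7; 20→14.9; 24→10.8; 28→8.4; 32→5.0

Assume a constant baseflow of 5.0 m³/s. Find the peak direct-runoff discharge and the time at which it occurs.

Subtracting baseflow gives direct-runoff ordinates: 0.0, 20.6, 47.9, 28.3, 16.7, 9.9, 5.8, 3.4, 0.0 m³/s.
The maximum is 47.9 m³/s, occurring at the reading for t = 8 h.

Q_p = 47.9 m³/s at t = 8 h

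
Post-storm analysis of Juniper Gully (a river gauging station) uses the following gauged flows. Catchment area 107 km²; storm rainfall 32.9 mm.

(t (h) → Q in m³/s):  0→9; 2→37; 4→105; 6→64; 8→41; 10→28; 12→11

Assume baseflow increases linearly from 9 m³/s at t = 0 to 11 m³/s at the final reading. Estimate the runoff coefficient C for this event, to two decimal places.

ΣQ_DR = 225.0 m³/s; V = ΣQ_DR·Δt = 1.620 × 10^6 m³.
Runoff depth d = V / A = 15.14 mm.
C = d / P = 15.14 / 32.9 = 0.46.

C ≈ 0.46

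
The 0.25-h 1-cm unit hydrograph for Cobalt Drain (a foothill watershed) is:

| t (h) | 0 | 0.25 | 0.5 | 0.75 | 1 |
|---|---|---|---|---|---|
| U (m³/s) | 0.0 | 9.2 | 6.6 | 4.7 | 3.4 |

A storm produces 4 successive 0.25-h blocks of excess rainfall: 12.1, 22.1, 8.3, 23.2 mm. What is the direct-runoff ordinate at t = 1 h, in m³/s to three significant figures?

By discrete convolution, Q_j = Σ (P_i / 10 mm) · U_{j−i}.
At t = 1 h (j=4): Q = (12.1/10)·3.4 + (22.1/10)·4.7 + (8.3/10)·6.6 + (23.2/10)·9.2 = 41.3 m³/s.

Q ≈ 41.3 m³/s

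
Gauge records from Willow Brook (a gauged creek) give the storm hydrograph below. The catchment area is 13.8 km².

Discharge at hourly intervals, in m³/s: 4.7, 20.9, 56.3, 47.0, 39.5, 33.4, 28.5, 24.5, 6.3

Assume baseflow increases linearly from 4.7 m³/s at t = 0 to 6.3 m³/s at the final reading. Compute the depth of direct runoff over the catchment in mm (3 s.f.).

d ≈ 55.2 mm

Direct runoff: 0.00, 16.00, 51.20, 41.70, 34.00, 27.70, 22.60, 18.40, 0.00 m³/s; ΣQ_DR = 211.6 m³/s.
V = ΣQ_DR · Δt = 211.6 × 3600 s = 7.618 × 10^5 m³.
Over A = 13.8 km², depth = V / A = 55.2 mm.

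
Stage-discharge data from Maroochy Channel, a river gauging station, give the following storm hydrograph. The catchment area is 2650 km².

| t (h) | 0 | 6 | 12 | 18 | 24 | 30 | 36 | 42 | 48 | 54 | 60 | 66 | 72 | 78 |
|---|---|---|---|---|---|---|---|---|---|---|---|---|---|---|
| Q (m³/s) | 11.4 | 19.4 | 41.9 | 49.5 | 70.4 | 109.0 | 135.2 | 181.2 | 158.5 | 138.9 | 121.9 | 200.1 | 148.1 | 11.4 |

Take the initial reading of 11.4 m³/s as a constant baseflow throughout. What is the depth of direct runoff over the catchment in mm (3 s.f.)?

Direct runoff: 0.0, 8.0, 30.5, 38.1, 59.0, 97.6, 123.8, 169.8, 147.1, 127.5, 110.5, 188.7, 136.7, 0.0 m³/s; ΣQ_DR = 1237 m³/s.
V = ΣQ_DR · Δt = 1237 × 21600 s = 2.673 × 10^7 m³.
Over A = 2650 km², depth = V / A = 10.1 mm.

d ≈ 10.1 mm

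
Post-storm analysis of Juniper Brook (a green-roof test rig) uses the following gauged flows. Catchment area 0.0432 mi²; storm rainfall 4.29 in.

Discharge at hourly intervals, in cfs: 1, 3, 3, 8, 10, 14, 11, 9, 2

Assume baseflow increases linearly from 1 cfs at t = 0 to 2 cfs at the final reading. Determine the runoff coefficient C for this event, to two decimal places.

C ≈ 0.40

ΣQ_DR = 47.50 cfs; V = ΣQ_DR·Δt = 1.710 × 10^5 ft³.
Runoff depth d = V / A = 1.704 in.
C = d / P = 1.704 / 4.29 = 0.40.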